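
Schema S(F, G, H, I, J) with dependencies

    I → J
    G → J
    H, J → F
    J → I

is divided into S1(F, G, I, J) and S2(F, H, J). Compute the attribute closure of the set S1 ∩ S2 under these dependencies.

S1 ∩ S2 = {F, J}.
J → I applies, adding I
Closure: {F, I, J}.

F, I, J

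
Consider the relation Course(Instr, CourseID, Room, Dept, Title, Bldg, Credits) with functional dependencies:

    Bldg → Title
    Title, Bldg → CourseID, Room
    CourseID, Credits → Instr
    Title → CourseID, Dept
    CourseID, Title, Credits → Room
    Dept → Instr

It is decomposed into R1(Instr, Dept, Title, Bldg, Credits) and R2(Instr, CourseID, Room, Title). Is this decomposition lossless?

No

Common attributes: R1 ∩ R2 = {Instr, Title}.
Closure of {Instr, Title}: Title → CourseID, Dept applies, adding CourseID, Dept. So (Instr, Title)⁺ = {Instr, CourseID, Dept, Title}.
The closure contains neither all of R1 = {Instr, Dept, Title, Bldg, Credits} nor all of R2 = {Instr, CourseID, Room, Title}, so the common attributes are not a superkey of either fragment. The join is lossy.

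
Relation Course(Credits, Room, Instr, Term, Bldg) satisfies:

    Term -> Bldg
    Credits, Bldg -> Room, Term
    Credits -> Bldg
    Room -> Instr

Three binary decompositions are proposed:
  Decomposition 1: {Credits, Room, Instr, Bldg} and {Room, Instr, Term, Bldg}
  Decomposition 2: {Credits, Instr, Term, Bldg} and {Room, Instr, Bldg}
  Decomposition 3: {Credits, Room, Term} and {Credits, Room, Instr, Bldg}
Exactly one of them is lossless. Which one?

Decomposition 1: common = {Room, Instr, Bldg}, closure = {Room, Instr, Bldg} → lossy.
Decomposition 2: common = {Instr, Bldg}, closure = {Instr, Bldg} → lossy.
Decomposition 3: common = {Credits, Room}, closure = {Credits, Room, Instr, Term, Bldg} → lossless.

Decomposition 3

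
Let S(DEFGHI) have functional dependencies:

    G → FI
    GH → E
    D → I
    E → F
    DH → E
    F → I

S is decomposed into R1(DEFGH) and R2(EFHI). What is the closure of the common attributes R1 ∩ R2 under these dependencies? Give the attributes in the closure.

EFHI

R1 ∩ R2 = {EFH}.
F → I applies, adding I
Closure: {EFHI}.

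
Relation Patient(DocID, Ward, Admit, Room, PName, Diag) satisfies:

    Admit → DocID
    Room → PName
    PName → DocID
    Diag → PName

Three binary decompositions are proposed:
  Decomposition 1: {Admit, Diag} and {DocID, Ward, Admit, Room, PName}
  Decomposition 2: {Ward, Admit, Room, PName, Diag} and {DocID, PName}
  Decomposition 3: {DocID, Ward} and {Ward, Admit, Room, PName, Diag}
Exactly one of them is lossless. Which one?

Decomposition 1: common = {Admit}, closure = {DocID, Admit} → lossy.
Decomposition 2: common = {PName}, closure = {DocID, PName} → lossless.
Decomposition 3: common = {Ward}, closure = {Ward} → lossy.

Decomposition 2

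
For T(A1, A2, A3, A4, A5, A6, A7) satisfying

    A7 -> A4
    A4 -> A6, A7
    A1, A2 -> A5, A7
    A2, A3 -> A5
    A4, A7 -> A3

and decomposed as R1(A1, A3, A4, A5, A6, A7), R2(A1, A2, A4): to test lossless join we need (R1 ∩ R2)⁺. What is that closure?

R1 ∩ R2 = {A1, A4}.
A4 → A6, A7 applies, adding A6, A7
A4, A7 → A3 applies, adding A3
Closure: {A1, A3, A4, A6, A7}.

A1, A3, A4, A6, A7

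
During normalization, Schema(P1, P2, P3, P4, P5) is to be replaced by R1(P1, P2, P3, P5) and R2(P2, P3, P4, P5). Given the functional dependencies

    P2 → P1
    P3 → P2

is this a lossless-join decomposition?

Common attributes: R1 ∩ R2 = {P2, P3, P5}.
Closure of {P2, P3, P5}: P2 → P1 applies, adding P1. So (P2, P3, P5)⁺ = {P1, P2, P3, P5}.
This closure contains every attribute of R1, so R1 ∩ R2 → R1. The join is lossless.

Yes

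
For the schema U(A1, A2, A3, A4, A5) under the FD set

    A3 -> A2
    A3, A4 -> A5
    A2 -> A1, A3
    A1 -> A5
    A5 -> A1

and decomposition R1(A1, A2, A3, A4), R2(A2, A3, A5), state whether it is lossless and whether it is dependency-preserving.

lossless but not dependency-preserving

Lossless test: (A2, A3)⁺ = {A1, A2, A3, A5}, which contains all of one fragment — lossless.
Dependency preservation: the restricted closure of {A1} across the fragments never reaches {A5}, so A1 → A5 cannot be enforced without a join — not preserved.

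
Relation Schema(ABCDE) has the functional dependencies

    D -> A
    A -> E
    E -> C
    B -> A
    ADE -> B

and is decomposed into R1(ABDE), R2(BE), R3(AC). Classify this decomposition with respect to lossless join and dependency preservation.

Lossless test (chase): Rows 1 and 3 agree on A; apply A→E and equate their E entries. Rows 1 and 2 agree on E; apply E→C and equate their C entries. Rows 1 and 3 agree on E; apply E→C and equate their C entries. Rows 1 and 2 agree on B; apply B→A and equate their A entries. Row 1 is now all distinguished symbols — the join is lossless.
Dependency preservation: the restricted closure of {E} across the fragments never reaches {C}, so E → C cannot be enforced without a join — not preserved.

lossless but not dependency-preserving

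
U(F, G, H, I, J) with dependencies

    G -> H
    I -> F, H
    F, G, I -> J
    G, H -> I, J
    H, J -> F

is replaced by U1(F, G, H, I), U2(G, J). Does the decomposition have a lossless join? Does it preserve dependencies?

lossless but not dependency-preserving

Lossless test: (G)⁺ = {F, G, H, I, J}, which contains all of one fragment — lossless.
Dependency preservation: the restricted closure of {H, J} across the fragments never reaches {F}, so H, J → F cannot be enforced without a join — not preserved.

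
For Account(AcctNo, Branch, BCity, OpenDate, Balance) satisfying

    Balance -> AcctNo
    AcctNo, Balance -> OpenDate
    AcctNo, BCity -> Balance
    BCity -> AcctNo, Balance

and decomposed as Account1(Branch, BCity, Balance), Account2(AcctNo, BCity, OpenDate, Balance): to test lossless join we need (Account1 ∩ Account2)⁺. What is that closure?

AcctNo, BCity, OpenDate, Balance

Account1 ∩ Account2 = {BCity, Balance}.
Balance → AcctNo applies, adding AcctNo
AcctNo, Balance → OpenDate applies, adding OpenDate
Closure: {AcctNo, BCity, OpenDate, Balance}.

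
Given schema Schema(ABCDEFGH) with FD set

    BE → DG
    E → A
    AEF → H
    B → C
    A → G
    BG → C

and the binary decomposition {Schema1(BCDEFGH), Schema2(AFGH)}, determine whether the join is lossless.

Common attributes: Schema1 ∩ Schema2 = {FGH}.
No dependency enlarges {FGH}, so (FGH)⁺ = {FGH}.
The closure contains neither all of Schema1 = {BCDEFGH} nor all of Schema2 = {AFGH}, so the common attributes are not a superkey of either fragment. The join is lossy.

No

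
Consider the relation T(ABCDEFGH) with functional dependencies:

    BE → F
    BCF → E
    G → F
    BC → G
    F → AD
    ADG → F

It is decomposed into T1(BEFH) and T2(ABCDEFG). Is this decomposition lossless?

Common attributes: T1 ∩ T2 = {BEF}.
Closure of {BEF}: F → AD applies, adding AD. So (BEF)⁺ = {ABDEF}.
The closure contains neither all of T1 = {BEFH} nor all of T2 = {ABCDEFG}, so the common attributes are not a superkey of either fragment. The join is lossy.

No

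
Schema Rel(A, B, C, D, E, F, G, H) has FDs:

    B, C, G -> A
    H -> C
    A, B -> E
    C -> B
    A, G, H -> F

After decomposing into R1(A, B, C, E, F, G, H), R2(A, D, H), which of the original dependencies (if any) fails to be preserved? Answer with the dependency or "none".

B, C, G → A lies within R1.
H → C lies within R1.
A, B → E lies within R1.
C → B lies within R1.
A, G, H → F lies within R1.
Every dependency is enforceable on the fragments, so the decomposition is dependency-preserving.

none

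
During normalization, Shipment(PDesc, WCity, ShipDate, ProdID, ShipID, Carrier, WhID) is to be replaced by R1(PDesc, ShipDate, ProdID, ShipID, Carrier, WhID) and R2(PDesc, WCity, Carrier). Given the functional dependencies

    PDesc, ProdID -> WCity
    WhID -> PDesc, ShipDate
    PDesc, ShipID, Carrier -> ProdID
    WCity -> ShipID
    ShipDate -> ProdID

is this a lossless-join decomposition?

No

Common attributes: R1 ∩ R2 = {PDesc, Carrier}.
No dependency enlarges {PDesc, Carrier}, so (PDesc, Carrier)⁺ = {PDesc, Carrier}.
The closure contains neither all of R1 = {PDesc, ShipDate, ProdID, ShipID, Carrier, WhID} nor all of R2 = {PDesc, WCity, Carrier}, so the common attributes are not a superkey of either fragment. The join is lossy.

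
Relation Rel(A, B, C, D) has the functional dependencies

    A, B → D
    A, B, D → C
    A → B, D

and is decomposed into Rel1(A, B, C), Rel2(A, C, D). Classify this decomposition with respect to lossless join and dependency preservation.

lossless and dependency-preserving

Lossless test: (A, C)⁺ = {A, B, C, D}, which contains all of one fragment — lossless.
Dependency preservation: A, B → D; A, B, D → C; A → B, D are not contained in any single fragment, but the restricted closure of each left-hand side across the fragments still reaches the right-hand side; the remaining FDs each lie inside some fragment. All dependencies are preserved.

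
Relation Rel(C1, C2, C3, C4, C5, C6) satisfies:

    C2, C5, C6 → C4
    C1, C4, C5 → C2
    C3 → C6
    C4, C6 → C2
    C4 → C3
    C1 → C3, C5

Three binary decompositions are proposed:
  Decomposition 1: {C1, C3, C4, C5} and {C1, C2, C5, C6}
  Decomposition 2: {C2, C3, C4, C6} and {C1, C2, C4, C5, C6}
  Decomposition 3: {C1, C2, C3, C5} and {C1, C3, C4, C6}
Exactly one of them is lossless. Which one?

Decomposition 2

Decomposition 1: common = {C1, C5}, closure = {C1, C3, C5, C6} → lossy.
Decomposition 2: common = {C2, C4, C6}, closure = {C2, C3, C4, C6} → lossless.
Decomposition 3: common = {C1, C3}, closure = {C1, C3, C5, C6} → lossy.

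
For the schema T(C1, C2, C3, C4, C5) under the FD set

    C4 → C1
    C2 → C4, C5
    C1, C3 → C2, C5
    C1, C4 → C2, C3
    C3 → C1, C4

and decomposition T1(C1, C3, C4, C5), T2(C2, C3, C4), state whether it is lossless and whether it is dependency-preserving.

lossless and dependency-preserving

Lossless test: (C3, C4)⁺ = {C1, C2, C3, C4, C5}, which contains all of one fragment — lossless.
Dependency preservation: C2 → C4, C5; C1, C3 → C2, C5; C1, C4 → C2, C3 are not contained in any single fragment, but the restricted closure of each left-hand side across the fragments still reaches the right-hand side; the remaining FDs each lie inside some fragment. All dependencies are preserved.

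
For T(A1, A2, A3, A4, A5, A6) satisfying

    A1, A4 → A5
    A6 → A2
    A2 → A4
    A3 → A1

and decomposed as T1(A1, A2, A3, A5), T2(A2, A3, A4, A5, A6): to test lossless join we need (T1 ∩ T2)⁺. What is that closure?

T1 ∩ T2 = {A2, A3, A5}.
A2 → A4 applies, adding A4
A3 → A1 applies, adding A1
Closure: {A1, A2, A3, A4, A5}.

A1, A2, A3, A4, A5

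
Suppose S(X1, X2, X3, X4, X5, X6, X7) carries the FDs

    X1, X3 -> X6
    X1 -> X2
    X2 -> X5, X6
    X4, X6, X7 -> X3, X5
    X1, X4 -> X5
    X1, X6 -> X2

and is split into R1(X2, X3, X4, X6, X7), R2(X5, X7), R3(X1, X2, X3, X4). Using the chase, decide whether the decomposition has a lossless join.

No

Chase test. Columns are X1, X2, X3, X4, X5, X6, X7; row i has aⱼ where attribute j ∈ Ri, else bᵢⱼ.
Initial tableau (one row per fragment):
  row 1: b11 a2 a3 a4 b15 a6 a7
  row 2: b21 b22 b23 b24 a5 b26 a7
  row 3: a1 a2 a3 a4 b35 b36 b37
Rows 1 and 3 agree on X2; apply X2→X5, X6 and equate their X5, X6 entries.
No row becomes fully distinguished — the join is lossy.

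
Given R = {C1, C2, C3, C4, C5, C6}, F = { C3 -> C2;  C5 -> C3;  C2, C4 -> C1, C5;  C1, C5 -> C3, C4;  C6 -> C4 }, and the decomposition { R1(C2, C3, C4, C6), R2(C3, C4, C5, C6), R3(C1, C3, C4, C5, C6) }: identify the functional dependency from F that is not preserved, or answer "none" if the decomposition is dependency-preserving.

none

C3 → C2 lies within R1.
C5 → C3 lies within R2.
C2, C4 → C1, C5: restricted closure across fragments reaches C1, C5.
C1, C5 → C3, C4 lies within R3.
C6 → C4 lies within R1.
Every dependency is enforceable on the fragments, so the decomposition is dependency-preserving.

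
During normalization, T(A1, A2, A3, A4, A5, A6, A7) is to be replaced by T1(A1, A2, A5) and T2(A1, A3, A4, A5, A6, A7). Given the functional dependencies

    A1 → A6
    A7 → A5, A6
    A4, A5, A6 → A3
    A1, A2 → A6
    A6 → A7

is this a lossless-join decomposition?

Common attributes: T1 ∩ T2 = {A1, A5}.
Closure of {A1, A5}: A1 → A6 applies, adding A6; A6 → A7 applies, adding A7. So (A1, A5)⁺ = {A1, A5, A6, A7}.
The closure contains neither all of T1 = {A1, A2, A5} nor all of T2 = {A1, A3, A4, A5, A6, A7}, so the common attributes are not a superkey of either fragment. The join is lossy.

No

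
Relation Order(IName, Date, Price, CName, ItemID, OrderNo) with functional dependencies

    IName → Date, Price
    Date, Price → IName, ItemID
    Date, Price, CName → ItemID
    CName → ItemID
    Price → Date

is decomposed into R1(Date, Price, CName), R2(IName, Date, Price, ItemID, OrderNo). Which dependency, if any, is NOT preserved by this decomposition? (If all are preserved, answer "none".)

Check CName → ItemID: no single fragment contains all of {CName, ItemID}, and the restricted closure of {CName} across the fragments never reaches {ItemID}.
IName → Date, Price is preserved.
Date, Price → IName, ItemID is preserved.
Date, Price, CName → ItemID is preserved.
Price → Date is preserved.

CName → ItemID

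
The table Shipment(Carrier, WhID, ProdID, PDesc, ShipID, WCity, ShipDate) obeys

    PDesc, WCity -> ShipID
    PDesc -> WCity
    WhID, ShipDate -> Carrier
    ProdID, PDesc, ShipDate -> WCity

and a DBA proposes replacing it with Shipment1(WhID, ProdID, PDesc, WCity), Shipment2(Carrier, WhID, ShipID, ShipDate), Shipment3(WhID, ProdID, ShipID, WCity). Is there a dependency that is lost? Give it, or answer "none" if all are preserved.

PDesc, WCity -> ShipID

Check PDesc, WCity → ShipID: no single fragment contains all of {PDesc, ShipID, WCity}, and the restricted closure of {PDesc, WCity} across the fragments never reaches {ShipID}.
PDesc → WCity is preserved.
WhID, ShipDate → Carrier is preserved.
ProdID, PDesc, ShipDate → WCity is preserved.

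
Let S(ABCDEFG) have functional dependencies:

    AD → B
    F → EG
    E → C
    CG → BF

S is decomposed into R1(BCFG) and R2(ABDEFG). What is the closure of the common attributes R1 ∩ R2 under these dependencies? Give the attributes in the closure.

R1 ∩ R2 = {BFG}.
F → EG applies, adding E
E → C applies, adding C
Closure: {BCEFG}.

BCEFG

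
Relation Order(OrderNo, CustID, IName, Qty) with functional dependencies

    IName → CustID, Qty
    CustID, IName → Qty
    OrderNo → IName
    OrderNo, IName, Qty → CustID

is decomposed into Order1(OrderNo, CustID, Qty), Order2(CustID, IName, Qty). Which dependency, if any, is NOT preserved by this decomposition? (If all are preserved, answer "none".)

Check OrderNo → IName: no single fragment contains all of {OrderNo, IName}, and the restricted closure of {OrderNo} across the fragments never reaches {IName}.
IName → CustID, Qty is preserved.
CustID, IName → Qty is preserved.
OrderNo, IName, Qty → CustID is preserved.

OrderNo → IName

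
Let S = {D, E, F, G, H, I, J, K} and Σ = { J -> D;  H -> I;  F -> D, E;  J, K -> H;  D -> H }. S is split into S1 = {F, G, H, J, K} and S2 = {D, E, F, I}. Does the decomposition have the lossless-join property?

Yes

Common attributes: S1 ∩ S2 = {F}.
Closure of {F}: F → D, E applies, adding D, E; D → H applies, adding H; H → I applies, adding I. So (F)⁺ = {D, E, F, H, I}.
This closure contains every attribute of S2, so S1 ∩ S2 → S2. The join is lossless.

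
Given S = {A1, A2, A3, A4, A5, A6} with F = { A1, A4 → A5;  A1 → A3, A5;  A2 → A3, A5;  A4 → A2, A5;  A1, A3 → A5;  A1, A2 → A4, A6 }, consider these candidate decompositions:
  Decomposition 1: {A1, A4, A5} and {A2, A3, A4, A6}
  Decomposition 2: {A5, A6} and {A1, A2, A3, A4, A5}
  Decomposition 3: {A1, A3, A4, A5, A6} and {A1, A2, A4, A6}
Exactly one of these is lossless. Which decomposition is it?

Decomposition 3

Decomposition 1: common = {A4}, closure = {A2, A3, A4, A5} → lossy.
Decomposition 2: common = {A5}, closure = {A5} → lossy.
Decomposition 3: common = {A1, A4, A6}, closure = {A1, A2, A3, A4, A5, A6} → lossless.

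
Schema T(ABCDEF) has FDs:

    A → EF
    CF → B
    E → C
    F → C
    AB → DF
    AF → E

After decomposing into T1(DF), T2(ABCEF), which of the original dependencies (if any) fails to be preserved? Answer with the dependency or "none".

AB → DF

Check AB → DF: no single fragment contains all of {ABDF}, and the restricted closure of {AB} across the fragments never reaches {DF}.
A → EF is preserved.
CF → B is preserved.
E → C is preserved.
F → C is preserved.
AF → E is preserved.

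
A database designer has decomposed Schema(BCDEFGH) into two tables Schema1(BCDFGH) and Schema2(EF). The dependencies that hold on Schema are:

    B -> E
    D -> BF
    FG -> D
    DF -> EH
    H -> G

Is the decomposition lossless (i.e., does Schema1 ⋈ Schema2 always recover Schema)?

No

Common attributes: Schema1 ∩ Schema2 = {F}.
No dependency enlarges {F}, so (F)⁺ = {F}.
The closure contains neither all of Schema1 = {BCDFGH} nor all of Schema2 = {EF}, so the common attributes are not a superkey of either fragment. The join is lossy.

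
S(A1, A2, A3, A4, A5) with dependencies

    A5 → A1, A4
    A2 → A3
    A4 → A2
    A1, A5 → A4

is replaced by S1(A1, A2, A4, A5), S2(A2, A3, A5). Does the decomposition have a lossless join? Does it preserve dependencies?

Lossless test: (A2, A5)⁺ = {A1, A2, A3, A4, A5}, which contains all of one fragment — lossless.
Dependency preservation: every FD's attributes lie within a single fragment, so each can be enforced locally — preserved.

lossless and dependency-preserving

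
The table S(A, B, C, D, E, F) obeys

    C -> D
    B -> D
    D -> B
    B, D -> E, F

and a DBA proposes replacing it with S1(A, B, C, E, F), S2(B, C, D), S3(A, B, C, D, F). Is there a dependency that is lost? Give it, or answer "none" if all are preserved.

C → D lies within S2.
B → D lies within S2.
D → B lies within S2.
B, D → E, F: restricted closure across fragments reaches E, F.
Every dependency is enforceable on the fragments, so the decomposition is dependency-preserving.

none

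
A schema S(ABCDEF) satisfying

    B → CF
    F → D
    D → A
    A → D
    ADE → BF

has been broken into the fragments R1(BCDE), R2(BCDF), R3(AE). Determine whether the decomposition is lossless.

Chase test. Columns are ABCDEF; row i has aⱼ where attribute j ∈ Ri, else bᵢⱼ.
Initial tableau (one row per fragment):
  row 1: b11 a2 a3 a4 a5 b16
  row 2: b21 a2 a3 a4 b25 a6
  row 3: a1 b32 b33 b34 a5 b36
Rows 1 and 2 agree on B; apply B→CF and equate their CF entries.
Rows 1 and 2 agree on D; apply D→A and equate their A entries.
No row becomes fully distinguished — the join is lossy.

No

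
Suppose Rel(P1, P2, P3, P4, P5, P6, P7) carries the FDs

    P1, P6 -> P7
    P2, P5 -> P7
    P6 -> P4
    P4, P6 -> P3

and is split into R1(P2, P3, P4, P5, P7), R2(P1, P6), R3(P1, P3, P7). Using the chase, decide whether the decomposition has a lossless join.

No

Chase test. Columns are P1, P2, P3, P4, P5, P6, P7; row i has aⱼ where attribute j ∈ Ri, else bᵢⱼ.
Initial tableau (one row per fragment):
  row 1: b11 a2 a3 a4 a5 b16 a7
  row 2: a1 b22 b23 b24 b25 a6 b27
  row 3: a1 b32 a3 b34 b35 b36 a7
No row becomes fully distinguished — the join is lossy.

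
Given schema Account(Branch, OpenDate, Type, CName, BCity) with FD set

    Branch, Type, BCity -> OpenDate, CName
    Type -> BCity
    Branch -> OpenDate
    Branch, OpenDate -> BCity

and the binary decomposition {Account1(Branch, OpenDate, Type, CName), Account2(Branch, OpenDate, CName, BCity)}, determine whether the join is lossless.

Common attributes: Account1 ∩ Account2 = {Branch, OpenDate, CName}.
Closure of {Branch, OpenDate, CName}: Branch, OpenDate → BCity applies, adding BCity. So (Branch, OpenDate, CName)⁺ = {Branch, OpenDate, CName, BCity}.
This closure contains every attribute of Account2, so Account1 ∩ Account2 → Account2. The join is lossless.

Yes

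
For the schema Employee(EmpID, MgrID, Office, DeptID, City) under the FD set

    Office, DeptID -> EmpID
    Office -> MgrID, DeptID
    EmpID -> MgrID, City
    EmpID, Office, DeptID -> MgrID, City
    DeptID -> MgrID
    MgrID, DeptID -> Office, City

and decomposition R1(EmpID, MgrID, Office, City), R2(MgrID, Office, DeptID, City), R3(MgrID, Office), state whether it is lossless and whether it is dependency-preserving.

lossless and dependency-preserving

Lossless test (chase): Rows 1 and 2 agree on Office; apply Office→MgrID, DeptID and equate their MgrID, DeptID entries. Rows 1 and 3 agree on Office; apply Office→MgrID, DeptID and equate their MgrID, DeptID entries. Rows 1 and 3 agree on MgrID, DeptID; apply MgrID, DeptID→Office, City and equate their Office, City entries. Rows 1 and 2 agree on Office, DeptID; apply Office, DeptID→EmpID and equate their EmpID entries. Rows 1 and 3 agree on Office, DeptID; apply Office, DeptID→EmpID and equate their EmpID entries. Row 1 is now all distinguished symbols — the join is lossless.
Dependency preservation: Office, DeptID → EmpID; EmpID, Office, DeptID → MgrID, City are not contained in any single fragment, but the restricted closure of each left-hand side across the fragments still reaches the right-hand side; the remaining FDs each lie inside some fragment. All dependencies are preserved.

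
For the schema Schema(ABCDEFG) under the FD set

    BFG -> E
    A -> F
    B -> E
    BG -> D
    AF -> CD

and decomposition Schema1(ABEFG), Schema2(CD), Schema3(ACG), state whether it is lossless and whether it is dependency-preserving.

lossy and not dependency-preserving

Lossless test (chase): Rows 1 and 3 agree on A; apply A→F and equate their F entries. Rows 1 and 3 agree on AF; apply AF→CD and equate their CD entries. No row becomes fully distinguished — the join is lossy.
Dependency preservation: the restricted closure of {BG} across the fragments never reaches {D}, so BG → D cannot be enforced without a join — not preserved.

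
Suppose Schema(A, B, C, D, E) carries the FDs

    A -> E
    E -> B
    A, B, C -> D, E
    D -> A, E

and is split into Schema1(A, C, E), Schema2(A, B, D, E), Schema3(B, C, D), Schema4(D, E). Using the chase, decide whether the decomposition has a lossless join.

Yes

Chase test. Columns are A, B, C, D, E; row i has aⱼ where attribute j ∈ Schemai, else bᵢⱼ.
Initial tableau (one row per fragment):
  row 1: a1 b12 a3 b14 a5
  row 2: a1 a2 b23 a4 a5
  row 3: b31 a2 a3 a4 b35
  row 4: b41 b42 b43 a4 a5
Rows 1 and 2 agree on E; apply E→B and equate their B entries.
Rows 1 and 4 agree on E; apply E→B and equate their B entries.
Rows 2 and 3 agree on D; apply D→A, E and equate their A, E entries.
Rows 2 and 4 agree on D; apply D→A, E and equate their A, E entries.
Rows 1 and 3 agree on A, B, C; apply A, B, C→D, E and equate their D, E entries.
Row 1 is now all distinguished symbols — the join is lossless.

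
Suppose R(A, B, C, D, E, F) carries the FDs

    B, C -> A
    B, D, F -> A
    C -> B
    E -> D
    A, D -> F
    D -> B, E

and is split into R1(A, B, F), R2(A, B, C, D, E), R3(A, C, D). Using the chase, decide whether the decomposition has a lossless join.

No

Chase test. Columns are A, B, C, D, E, F; row i has aⱼ where attribute j ∈ Ri, else bᵢⱼ.
Initial tableau (one row per fragment):
  row 1: a1 a2 b13 b14 b15 a6
  row 2: a1 a2 a3 a4 a5 b26
  row 3: a1 b32 a3 a4 b35 b36
Rows 2 and 3 agree on C; apply C→B and equate their B entries.
Rows 2 and 3 agree on A, D; apply A, D→F and equate their F entries.
Rows 2 and 3 agree on D; apply D→B, E and equate their B, E entries.
No row becomes fully distinguished — the join is lossy.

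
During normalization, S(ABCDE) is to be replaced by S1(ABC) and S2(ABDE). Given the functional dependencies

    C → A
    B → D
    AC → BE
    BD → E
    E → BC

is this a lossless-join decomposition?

Yes

Common attributes: S1 ∩ S2 = {AB}.
Closure of {AB}: B → D applies, adding D; BD → E applies, adding E; E → BC applies, adding C. So (AB)⁺ = {ABCDE}.
This closure contains every attribute of S1, so S1 ∩ S2 → S1. The join is lossless.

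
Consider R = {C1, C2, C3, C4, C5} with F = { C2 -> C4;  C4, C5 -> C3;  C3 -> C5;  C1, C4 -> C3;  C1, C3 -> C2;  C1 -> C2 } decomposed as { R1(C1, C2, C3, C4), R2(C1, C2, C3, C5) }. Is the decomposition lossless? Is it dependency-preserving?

lossless but not dependency-preserving

Lossless test: (C1, C2, C3)⁺ = {C1, C2, C3, C4, C5}, which contains all of one fragment — lossless.
Dependency preservation: the restricted closure of {C4, C5} across the fragments never reaches {C3}, so C4, C5 → C3 cannot be enforced without a join — not preserved.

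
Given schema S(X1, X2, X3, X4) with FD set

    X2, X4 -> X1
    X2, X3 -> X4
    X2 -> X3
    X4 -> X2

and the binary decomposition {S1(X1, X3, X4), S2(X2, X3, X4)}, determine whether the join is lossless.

Yes

Common attributes: S1 ∩ S2 = {X3, X4}.
Closure of {X3, X4}: X4 → X2 applies, adding X2; X2, X4 → X1 applies, adding X1. So (X3, X4)⁺ = {X1, X2, X3, X4}.
This closure contains every attribute of S1, so S1 ∩ S2 → S1. The join is lossless.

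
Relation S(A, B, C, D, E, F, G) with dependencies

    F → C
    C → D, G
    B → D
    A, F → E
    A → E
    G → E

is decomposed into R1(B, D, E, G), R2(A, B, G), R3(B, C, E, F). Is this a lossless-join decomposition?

Chase test. Columns are A, B, C, D, E, F, G; row i has aⱼ where attribute j ∈ Ri, else bᵢⱼ.
Initial tableau (one row per fragment):
  row 1: b11 a2 b13 a4 a5 b16 a7
  row 2: a1 a2 b23 b24 b25 b26 a7
  row 3: b31 a2 a3 b34 a5 a6 b37
Rows 1 and 2 agree on B; apply B→D and equate their D entries.
Rows 1 and 3 agree on B; apply B→D and equate their D entries.
Rows 1 and 2 agree on G; apply G→E and equate their E entries.
No row becomes fully distinguished — the join is lossy.

No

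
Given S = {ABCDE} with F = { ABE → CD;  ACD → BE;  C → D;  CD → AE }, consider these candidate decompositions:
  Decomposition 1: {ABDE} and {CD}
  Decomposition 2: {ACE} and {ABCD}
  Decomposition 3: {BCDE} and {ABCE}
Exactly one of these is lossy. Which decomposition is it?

Decomposition 1

Decomposition 1: common = {D}, closure = {D} → lossy.
Decomposition 2: common = {AC}, closure = {ABCDE} → lossless.
Decomposition 3: common = {BCE}, closure = {ABCDE} → lossless.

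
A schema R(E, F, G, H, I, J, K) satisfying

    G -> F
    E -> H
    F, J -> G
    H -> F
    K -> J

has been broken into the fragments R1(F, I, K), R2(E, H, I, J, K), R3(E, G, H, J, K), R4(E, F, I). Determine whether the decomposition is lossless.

Yes

Chase test. Columns are E, F, G, H, I, J, K; row i has aⱼ where attribute j ∈ Ri, else bᵢⱼ.
Initial tableau (one row per fragment):
  row 1: b11 a2 b13 b14 a5 b16 a7
  row 2: a1 b22 b23 a4 a5 a6 a7
  row 3: a1 b32 a3 a4 b35 a6 a7
  row 4: a1 a2 b43 b44 a5 b46 b47
Rows 2 and 4 agree on E; apply E→H and equate their H entries.
Rows 2 and 3 agree on H; apply H→F and equate their F entries.
Rows 2 and 4 agree on H; apply H→F and equate their F entries.
Rows 1 and 2 agree on K; apply K→J and equate their J entries.
Rows 1 and 2 agree on F, J; apply F, J→G and equate their G entries.
Rows 1 and 3 agree on F, J; apply F, J→G and equate their G entries.
Row 2 is now all distinguished symbols — the join is lossless.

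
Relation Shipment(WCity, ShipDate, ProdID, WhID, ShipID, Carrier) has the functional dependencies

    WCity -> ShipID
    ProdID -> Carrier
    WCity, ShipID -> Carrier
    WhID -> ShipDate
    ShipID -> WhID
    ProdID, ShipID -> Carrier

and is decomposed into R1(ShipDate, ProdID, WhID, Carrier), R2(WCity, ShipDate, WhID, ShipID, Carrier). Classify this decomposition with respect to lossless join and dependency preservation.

Lossless test: (ShipDate, WhID, Carrier)⁺ = {ShipDate, WhID, Carrier}, which is a superkey of neither fragment — lossy.
Dependency preservation: ProdID, ShipID → Carrier is not contained in any single fragment, but the restricted closure of its left-hand side across the fragments still reaches the right-hand side; the remaining FDs each lie inside some fragment. All dependencies are preserved.

lossy but dependency-preserving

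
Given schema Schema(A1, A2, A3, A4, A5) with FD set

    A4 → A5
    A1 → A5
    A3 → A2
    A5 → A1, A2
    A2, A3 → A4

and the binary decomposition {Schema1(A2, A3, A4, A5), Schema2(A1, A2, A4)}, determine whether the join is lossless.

Yes

Common attributes: Schema1 ∩ Schema2 = {A2, A4}.
Closure of {A2, A4}: A4 → A5 applies, adding A5; A5 → A1, A2 applies, adding A1. So (A2, A4)⁺ = {A1, A2, A4, A5}.
This closure contains every attribute of Schema2, so Schema1 ∩ Schema2 → Schema2. The join is lossless.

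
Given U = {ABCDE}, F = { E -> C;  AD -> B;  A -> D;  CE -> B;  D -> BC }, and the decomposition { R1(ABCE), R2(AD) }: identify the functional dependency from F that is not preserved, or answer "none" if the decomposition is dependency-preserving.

D -> BC

Check D → BC: no single fragment contains all of {BCD}, and the restricted closure of {D} across the fragments never reaches {BC}.
E → C is preserved.
AD → B is preserved.
A → D is preserved.
CE → B is preserved.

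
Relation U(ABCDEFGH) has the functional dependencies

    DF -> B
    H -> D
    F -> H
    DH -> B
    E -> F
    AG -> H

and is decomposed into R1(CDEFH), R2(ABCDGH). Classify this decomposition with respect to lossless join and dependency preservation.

lossy but dependency-preserving

Lossless test: (CDH)⁺ = {BCDH}, which is a superkey of neither fragment — lossy.
Dependency preservation: DF → B is not contained in any single fragment, but the restricted closure of its left-hand side across the fragments still reaches the right-hand side; the remaining FDs each lie inside some fragment. All dependencies are preserved.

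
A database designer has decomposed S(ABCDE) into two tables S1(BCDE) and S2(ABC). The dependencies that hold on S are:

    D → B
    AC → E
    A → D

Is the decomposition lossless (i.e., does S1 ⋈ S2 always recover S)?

Common attributes: S1 ∩ S2 = {BC}.
No dependency enlarges {BC}, so (BC)⁺ = {BC}.
The closure contains neither all of S1 = {BCDE} nor all of S2 = {ABC}, so the common attributes are not a superkey of either fragment. The join is lossy.

No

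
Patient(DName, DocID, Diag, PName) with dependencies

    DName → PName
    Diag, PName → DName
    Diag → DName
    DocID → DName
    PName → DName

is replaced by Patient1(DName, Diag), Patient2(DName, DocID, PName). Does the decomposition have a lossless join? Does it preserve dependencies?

lossy but dependency-preserving

Lossless test: (DName)⁺ = {DName, PName}, which is a superkey of neither fragment — lossy.
Dependency preservation: Diag, PName → DName is not contained in any single fragment, but the restricted closure of its left-hand side across the fragments still reaches the right-hand side; the remaining FDs each lie inside some fragment. All dependencies are preserved.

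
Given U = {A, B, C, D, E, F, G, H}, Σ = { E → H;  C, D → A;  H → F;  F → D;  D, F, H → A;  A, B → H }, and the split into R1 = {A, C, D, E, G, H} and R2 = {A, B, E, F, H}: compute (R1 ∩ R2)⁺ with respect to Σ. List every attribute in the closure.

A, D, E, F, H

R1 ∩ R2 = {A, E, H}.
H → F applies, adding F
F → D applies, adding D
Closure: {A, D, E, F, H}.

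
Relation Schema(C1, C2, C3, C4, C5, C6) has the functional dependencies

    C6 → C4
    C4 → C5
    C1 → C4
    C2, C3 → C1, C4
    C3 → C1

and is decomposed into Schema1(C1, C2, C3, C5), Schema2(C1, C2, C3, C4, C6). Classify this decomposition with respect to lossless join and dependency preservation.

lossless but not dependency-preserving

Lossless test: (C1, C2, C3)⁺ = {C1, C2, C3, C4, C5}, which contains all of one fragment — lossless.
Dependency preservation: the restricted closure of {C4} across the fragments never reaches {C5}, so C4 → C5 cannot be enforced without a join — not preserved.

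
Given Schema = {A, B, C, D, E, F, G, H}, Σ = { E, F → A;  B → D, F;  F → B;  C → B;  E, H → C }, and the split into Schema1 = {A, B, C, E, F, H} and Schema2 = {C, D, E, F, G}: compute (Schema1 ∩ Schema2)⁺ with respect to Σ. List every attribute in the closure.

Schema1 ∩ Schema2 = {C, E, F}.
E, F → A applies, adding A
F → B applies, adding B
B → D, F applies, adding D
Closure: {A, B, C, D, E, F}.

A, B, C, D, E, F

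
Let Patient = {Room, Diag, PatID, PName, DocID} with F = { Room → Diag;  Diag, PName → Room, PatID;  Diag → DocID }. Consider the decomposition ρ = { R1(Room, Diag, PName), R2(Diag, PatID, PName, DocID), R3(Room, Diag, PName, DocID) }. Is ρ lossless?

Yes

Chase test. Columns are Room, Diag, PatID, PName, DocID; row i has aⱼ where attribute j ∈ Ri, else bᵢⱼ.
Initial tableau (one row per fragment):
  row 1: a1 a2 b13 a4 b15
  row 2: b21 a2 a3 a4 a5
  row 3: a1 a2 b33 a4 a5
Rows 1 and 2 agree on Diag, PName; apply Diag, PName→Room, PatID and equate their Room, PatID entries.
Rows 1 and 3 agree on Diag, PName; apply Diag, PName→Room, PatID and equate their Room, PatID entries.
Rows 1 and 2 agree on Diag; apply Diag→DocID and equate their DocID entries.
Row 1 is now all distinguished symbols — the join is lossless.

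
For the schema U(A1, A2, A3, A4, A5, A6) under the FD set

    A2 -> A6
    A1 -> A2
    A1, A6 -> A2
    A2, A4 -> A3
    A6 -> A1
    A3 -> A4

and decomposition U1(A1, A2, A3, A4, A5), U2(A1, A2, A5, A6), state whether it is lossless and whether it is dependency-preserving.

lossless and dependency-preserving

Lossless test: (A1, A2, A5)⁺ = {A1, A2, A5, A6}, which contains all of one fragment — lossless.
Dependency preservation: every FD's attributes lie within a single fragment, so each can be enforced locally — preserved.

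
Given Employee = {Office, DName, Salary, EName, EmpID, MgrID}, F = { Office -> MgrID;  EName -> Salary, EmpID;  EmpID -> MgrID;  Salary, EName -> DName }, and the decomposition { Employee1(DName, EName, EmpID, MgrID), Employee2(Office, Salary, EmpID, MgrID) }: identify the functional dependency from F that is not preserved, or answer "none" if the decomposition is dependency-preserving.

Check EName → Salary, EmpID: no single fragment contains all of {Salary, EName, EmpID}, and the restricted closure of {EName} across the fragments never reaches {Salary, EmpID}.
Office → MgrID is preserved.
EmpID → MgrID is preserved.
Salary, EName → DName is preserved.

EName -> Salary, EmpID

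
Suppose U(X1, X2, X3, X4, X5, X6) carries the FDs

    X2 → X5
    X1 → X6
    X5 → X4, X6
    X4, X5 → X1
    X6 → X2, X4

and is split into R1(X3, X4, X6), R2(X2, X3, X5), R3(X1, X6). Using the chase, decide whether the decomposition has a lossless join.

No

Chase test. Columns are X1, X2, X3, X4, X5, X6; row i has aⱼ where attribute j ∈ Ri, else bᵢⱼ.
Initial tableau (one row per fragment):
  row 1: b11 b12 a3 a4 b15 a6
  row 2: b21 a2 a3 b24 a5 b26
  row 3: a1 b32 b33 b34 b35 a6
Rows 1 and 3 agree on X6; apply X6→X2, X4 and equate their X2, X4 entries.
Rows 1 and 3 agree on X2; apply X2→X5 and equate their X5 entries.
Rows 1 and 3 agree on X4, X5; apply X4, X5→X1 and equate their X1 entries.
No row becomes fully distinguished — the join is lossy.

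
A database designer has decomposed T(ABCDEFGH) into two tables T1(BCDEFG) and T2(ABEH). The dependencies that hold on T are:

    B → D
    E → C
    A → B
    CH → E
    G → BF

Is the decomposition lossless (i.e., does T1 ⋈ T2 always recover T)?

Common attributes: T1 ∩ T2 = {BE}.
Closure of {BE}: B → D applies, adding D; E → C applies, adding C. So (BE)⁺ = {BCDE}.
The closure contains neither all of T1 = {BCDEFG} nor all of T2 = {ABEH}, so the common attributes are not a superkey of either fragment. The join is lossy.

No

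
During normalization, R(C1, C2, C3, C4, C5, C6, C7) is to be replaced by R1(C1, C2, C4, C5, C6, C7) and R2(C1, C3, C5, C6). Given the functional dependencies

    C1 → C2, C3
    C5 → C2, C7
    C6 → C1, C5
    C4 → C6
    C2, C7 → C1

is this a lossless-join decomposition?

Yes

Common attributes: R1 ∩ R2 = {C1, C5, C6}.
Closure of {C1, C5, C6}: C1 → C2, C3 applies, adding C2, C3; C5 → C2, C7 applies, adding C7. So (C1, C5, C6)⁺ = {C1, C2, C3, C5, C6, C7}.
This closure contains every attribute of R2, so R1 ∩ R2 → R2. The join is lossless.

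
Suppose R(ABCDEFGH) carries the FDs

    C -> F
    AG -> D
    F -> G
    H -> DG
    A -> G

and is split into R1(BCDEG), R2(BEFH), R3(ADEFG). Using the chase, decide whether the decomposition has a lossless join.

Chase test. Columns are ABCDEFGH; row i has aⱼ where attribute j ∈ Ri, else bᵢⱼ.
Initial tableau (one row per fragment):
  row 1: b11 a2 a3 a4 a5 b16 a7 b18
  row 2: b21 a2 b23 b24 a5 a6 b27 a8
  row 3: a1 b32 b33 a4 a5 a6 a7 b38
Rows 2 and 3 agree on F; apply F→G and equate their G entries.
No row becomes fully distinguished — the join is lossy.

No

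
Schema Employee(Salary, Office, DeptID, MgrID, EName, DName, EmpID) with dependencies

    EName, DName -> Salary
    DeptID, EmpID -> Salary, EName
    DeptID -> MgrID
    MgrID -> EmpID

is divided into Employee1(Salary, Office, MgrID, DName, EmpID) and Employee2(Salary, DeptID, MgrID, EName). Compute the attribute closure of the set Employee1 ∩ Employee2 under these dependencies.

Salary, MgrID, EmpID

Employee1 ∩ Employee2 = {Salary, MgrID}.
MgrID → EmpID applies, adding EmpID
Closure: {Salary, MgrID, EmpID}.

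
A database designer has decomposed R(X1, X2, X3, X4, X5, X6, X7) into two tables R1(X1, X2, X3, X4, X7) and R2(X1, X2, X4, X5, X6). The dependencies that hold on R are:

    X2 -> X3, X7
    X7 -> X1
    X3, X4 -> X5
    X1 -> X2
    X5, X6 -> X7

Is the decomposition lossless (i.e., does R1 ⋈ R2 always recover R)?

Common attributes: R1 ∩ R2 = {X1, X2, X4}.
Closure of {X1, X2, X4}: X2 → X3, X7 applies, adding X3, X7; X3, X4 → X5 applies, adding X5. So (X1, X2, X4)⁺ = {X1, X2, X3, X4, X5, X7}.
This closure contains every attribute of R1, so R1 ∩ R2 → R1. The join is lossless.

Yes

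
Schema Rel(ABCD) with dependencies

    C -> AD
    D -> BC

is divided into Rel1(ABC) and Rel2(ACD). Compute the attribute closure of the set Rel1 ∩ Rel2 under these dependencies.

ABCD

Rel1 ∩ Rel2 = {AC}.
C → AD applies, adding D
D → BC applies, adding B
Closure: {ABCD}.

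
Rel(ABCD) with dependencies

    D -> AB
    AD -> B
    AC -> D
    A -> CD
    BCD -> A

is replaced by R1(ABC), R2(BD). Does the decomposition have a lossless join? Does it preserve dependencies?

lossy and not dependency-preserving

Lossless test: (B)⁺ = {B}, which is a superkey of neither fragment — lossy.
Dependency preservation: the restricted closure of {D} across the fragments never reaches {AB}, so D → AB cannot be enforced without a join — not preserved.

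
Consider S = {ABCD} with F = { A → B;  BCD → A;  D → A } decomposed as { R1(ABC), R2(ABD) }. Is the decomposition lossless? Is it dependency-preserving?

Lossless test: (AB)⁺ = {AB}, which is a superkey of neither fragment — lossy.
Dependency preservation: BCD → A is not contained in any single fragment, but the restricted closure of its left-hand side across the fragments still reaches the right-hand side; the remaining FDs each lie inside some fragment. All dependencies are preserved.

lossy but dependency-preserving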